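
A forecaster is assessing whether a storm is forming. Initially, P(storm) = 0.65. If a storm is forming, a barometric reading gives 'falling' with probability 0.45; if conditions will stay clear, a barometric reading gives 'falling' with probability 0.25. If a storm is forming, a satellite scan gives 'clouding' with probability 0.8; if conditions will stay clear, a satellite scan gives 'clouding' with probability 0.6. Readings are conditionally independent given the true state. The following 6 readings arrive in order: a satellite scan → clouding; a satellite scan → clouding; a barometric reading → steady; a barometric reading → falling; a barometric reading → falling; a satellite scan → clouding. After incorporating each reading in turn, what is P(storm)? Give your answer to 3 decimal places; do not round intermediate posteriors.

Apply Bayes' rule sequentially, carrying P(storm) forward.
After a satellite scan='clouding': P(storm) = 0.8·0.6500 / (0.8·0.6500 + 0.6·0.3500) ≈ 0.7123
After a satellite scan='clouding': P(storm) = 0.8·0.7123 / (0.8·0.7123 + 0.6·0.2877) ≈ 0.7675
After a barometric reading='steady': P(storm) = 0.55·0.7675 / (0.55·0.7675 + 0.75·0.2325) ≈ 0.7077
After a barometric reading='falling': P(storm) = 0.45·0.7077 / (0.45·0.7077 + 0.25·0.2923) ≈ 0.8134
After a barometric reading='falling': P(storm) = 0.45·0.8134 / (0.45·0.8134 + 0.25·0.1866) ≈ 0.8869
After a satellite scan='clouding': P(storm) = 0.8·0.8869 / (0.8·0.8869 + 0.6·0.1131) ≈ 0.9127

0.913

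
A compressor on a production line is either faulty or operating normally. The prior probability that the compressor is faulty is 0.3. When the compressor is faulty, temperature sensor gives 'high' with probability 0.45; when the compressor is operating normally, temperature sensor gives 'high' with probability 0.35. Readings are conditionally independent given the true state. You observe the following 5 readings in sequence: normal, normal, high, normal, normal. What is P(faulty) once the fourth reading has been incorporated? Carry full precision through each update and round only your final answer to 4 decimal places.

After 'normal': P(faulty) = 0.55·0.3000 / (0.55·0.3000 + 0.65·0.7000) ≈ 0.2661
After 'normal': P(faulty) = 0.55·0.2661 / (0.55·0.2661 + 0.65·0.7339) ≈ 0.2348
After 'high': P(faulty) = 0.45·0.2348 / (0.45·0.2348 + 0.35·0.7652) ≈ 0.2829
After 'normal': P(faulty) = 0.55·0.2829 / (0.55·0.2829 + 0.65·0.7171) ≈ 0.2503

0.2503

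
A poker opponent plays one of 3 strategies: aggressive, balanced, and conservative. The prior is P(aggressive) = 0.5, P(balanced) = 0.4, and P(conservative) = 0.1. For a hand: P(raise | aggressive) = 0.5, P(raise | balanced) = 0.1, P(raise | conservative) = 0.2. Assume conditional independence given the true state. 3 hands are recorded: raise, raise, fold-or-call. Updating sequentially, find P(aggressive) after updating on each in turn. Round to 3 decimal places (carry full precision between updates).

After 'raise': normaliser = 0.5·0.5000 + 0.1·0.4000 + 0.2·0.1000; P(aggressive) ≈ 0.8065, P(balanced) ≈ 0.1290, P(conservative) ≈ 0.0645
After 'raise': normaliser = 0.5·0.8065 + 0.1·0.1290 + 0.2·0.0645; P(aggressive) ≈ 0.9398, P(balanced) ≈ 0.0301, P(conservative) ≈ 0.0301
After 'fold-or-call': normaliser = 0.5·0.9398 + 0.9·0.0301 + 0.8·0.0301; P(aggressive) ≈ 0.9019, P(balanced) ≈ 0.0519, P(conservative) ≈ 0.0462

0.902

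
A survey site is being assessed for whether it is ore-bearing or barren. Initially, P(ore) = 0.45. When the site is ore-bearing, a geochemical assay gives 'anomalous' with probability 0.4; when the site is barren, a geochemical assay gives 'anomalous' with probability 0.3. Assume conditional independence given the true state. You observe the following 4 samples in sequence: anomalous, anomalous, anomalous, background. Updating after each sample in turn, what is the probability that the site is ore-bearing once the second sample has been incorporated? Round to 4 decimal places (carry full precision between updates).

After 'anomalous': P(ore) = 0.4·0.4500 / (0.4·0.4500 + 0.3·0.5500) ≈ 0.5217
After 'anomalous': P(ore) = 0.4·0.5217 / (0.4·0.5217 + 0.3·0.4783) ≈ 0.5926

0.5926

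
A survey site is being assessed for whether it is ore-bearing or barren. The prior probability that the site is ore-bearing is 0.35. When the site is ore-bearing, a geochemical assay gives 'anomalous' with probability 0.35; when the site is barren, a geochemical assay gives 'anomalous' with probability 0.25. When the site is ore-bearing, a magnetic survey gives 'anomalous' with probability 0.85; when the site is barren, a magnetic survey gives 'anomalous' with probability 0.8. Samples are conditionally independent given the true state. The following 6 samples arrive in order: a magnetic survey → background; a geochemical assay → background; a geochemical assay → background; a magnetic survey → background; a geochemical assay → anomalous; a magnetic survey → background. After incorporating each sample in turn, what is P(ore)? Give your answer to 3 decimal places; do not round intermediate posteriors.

0.193

Apply Bayes' rule sequentially, carrying P(ore) forward.
After a magnetic survey='background': P(ore) = 0.15·0.3500 / (0.15·0.3500 + 0.2·0.6500) ≈ 0.2877
After a geochemical assay='background': P(ore) = 0.65·0.2877 / (0.65·0.2877 + 0.75·0.7123) ≈ 0.2593
After a geochemical assay='background': P(ore) = 0.65·0.2593 / (0.65·0.2593 + 0.75·0.7407) ≈ 0.2327
After a magnetic survey='background': P(ore) = 0.15·0.2327 / (0.15·0.2327 + 0.2·0.7673) ≈ 0.1853
After a geochemical assay='anomalous': P(ore) = 0.35·0.1853 / (0.35·0.1853 + 0.25·0.8147) ≈ 0.2416
After a magnetic survey='background': P(ore) = 0.15·0.2416 / (0.15·0.2416 + 0.2·0.7584) ≈ 0.1928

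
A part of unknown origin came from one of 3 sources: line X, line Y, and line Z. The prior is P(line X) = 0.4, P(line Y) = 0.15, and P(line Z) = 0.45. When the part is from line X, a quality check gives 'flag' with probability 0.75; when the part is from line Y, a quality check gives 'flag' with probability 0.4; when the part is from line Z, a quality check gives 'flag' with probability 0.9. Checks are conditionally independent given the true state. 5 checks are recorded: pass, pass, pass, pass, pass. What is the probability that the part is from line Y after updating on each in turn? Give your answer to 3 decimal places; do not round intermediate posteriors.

0.967

After 'pass': normaliser = 0.25·0.4000 + 0.6·0.1500 + 0.1·0.4500; P(line X) ≈ 0.4255, P(line Y) ≈ 0.3830, P(line Z) ≈ 0.1915
After 'pass': normaliser = 0.25·0.4255 + 0.6·0.3830 + 0.1·0.1915; P(line X) ≈ 0.2994, P(line Y) ≈ 0.6467, P(line Z) ≈ 0.0539
After 'pass': normaliser = 0.25·0.2994 + 0.6·0.6467 + 0.1·0.0539; P(line X) ≈ 0.1598, P(line Y) ≈ 0.8286, P(line Z) ≈ 0.0115
After 'pass': normaliser = 0.25·0.1598 + 0.6·0.8286 + 0.1·0.0115; P(line X) ≈ 0.0742, P(line Y) ≈ 0.9236, P(line Z) ≈ 0.0021
After 'pass': normaliser = 0.25·0.0742 + 0.6·0.9236 + 0.1·0.0021; P(line X) ≈ 0.0324, P(line Y) ≈ 0.9672, P(line Z) ≈ 0.0004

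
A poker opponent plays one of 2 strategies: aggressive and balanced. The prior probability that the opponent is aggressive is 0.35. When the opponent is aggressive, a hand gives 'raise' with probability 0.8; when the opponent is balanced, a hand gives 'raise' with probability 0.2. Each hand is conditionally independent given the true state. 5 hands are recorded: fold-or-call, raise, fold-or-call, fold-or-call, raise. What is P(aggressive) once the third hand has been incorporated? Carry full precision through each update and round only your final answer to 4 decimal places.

Apply Bayes' rule sequentially, carrying P(aggressive) forward.
After 'fold-or-call': P(aggressive) = 0.2·0.3500 / (0.2·0.3500 + 0.8·0.6500) ≈ 0.1186
After 'raise': P(aggressive) = 0.8·0.1186 / (0.8·0.1186 + 0.2·0.8814) ≈ 0.3500
After 'fold-or-call': P(aggressive) = 0.2·0.3500 / (0.2·0.3500 + 0.8·0.6500) ≈ 0.1186

0.1186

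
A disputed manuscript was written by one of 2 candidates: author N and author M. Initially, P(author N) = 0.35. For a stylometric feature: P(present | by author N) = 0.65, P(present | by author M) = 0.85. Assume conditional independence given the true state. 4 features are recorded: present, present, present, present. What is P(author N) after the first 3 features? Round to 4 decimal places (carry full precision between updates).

After 'present': P(author N) = 0.65·0.3500 / (0.65·0.3500 + 0.85·0.6500) ≈ 0.2917
After 'present': P(author N) = 0.65·0.2917 / (0.65·0.2917 + 0.85·0.7083) ≈ 0.2395
After 'present': P(author N) = 0.65·0.2395 / (0.65·0.2395 + 0.85·0.7605) ≈ 0.1941

0.1941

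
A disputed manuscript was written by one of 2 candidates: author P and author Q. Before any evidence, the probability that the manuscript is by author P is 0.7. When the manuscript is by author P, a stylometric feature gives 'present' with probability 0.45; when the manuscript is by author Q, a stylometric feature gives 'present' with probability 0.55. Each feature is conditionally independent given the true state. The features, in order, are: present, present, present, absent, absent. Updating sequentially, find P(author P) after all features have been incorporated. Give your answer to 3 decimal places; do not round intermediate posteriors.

After 'present': P(author P) = 0.45·0.7000 / (0.45·0.7000 + 0.55·0.3000) ≈ 0.6562
After 'present': P(author P) = 0.45·0.6562 / (0.45·0.6562 + 0.55·0.3438) ≈ 0.6097
After 'present': P(author P) = 0.45·0.6097 / (0.45·0.6097 + 0.55·0.3903) ≈ 0.5610
After 'absent': P(author P) = 0.55·0.5610 / (0.55·0.5610 + 0.45·0.4390) ≈ 0.6097
After 'absent': P(author P) = 0.55·0.6097 / (0.55·0.6097 + 0.45·0.3903) ≈ 0.6562

0.656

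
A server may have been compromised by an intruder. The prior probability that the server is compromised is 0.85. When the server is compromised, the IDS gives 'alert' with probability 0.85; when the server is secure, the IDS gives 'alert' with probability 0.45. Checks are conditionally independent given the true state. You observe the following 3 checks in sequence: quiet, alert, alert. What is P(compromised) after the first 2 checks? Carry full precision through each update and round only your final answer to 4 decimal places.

After 'quiet': P(compromised) = 0.15·0.8500 / (0.15·0.8500 + 0.55·0.1500) ≈ 0.6071
After 'alert': P(compromised) = 0.85·0.6071 / (0.85·0.6071 + 0.45·0.3929) ≈ 0.7448

0.7448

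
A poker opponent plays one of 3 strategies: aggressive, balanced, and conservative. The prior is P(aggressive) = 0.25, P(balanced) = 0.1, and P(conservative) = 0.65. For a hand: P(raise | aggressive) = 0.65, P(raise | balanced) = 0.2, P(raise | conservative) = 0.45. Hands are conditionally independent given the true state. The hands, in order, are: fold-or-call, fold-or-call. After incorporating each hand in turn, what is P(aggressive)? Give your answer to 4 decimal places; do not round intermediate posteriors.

Each posterior becomes the prior for the next update.
After 'fold-or-call': normaliser = 0.35·0.2500 + 0.8·0.1000 + 0.55·0.6500; P(aggressive) ≈ 0.1667, P(balanced) ≈ 0.1524, P(conservative) ≈ 0.6810
After 'fold-or-call': normaliser = 0.35·0.1667 + 0.8·0.1524 + 0.55·0.6810; P(aggressive) ≈ 0.1052, P(balanced) ≈ 0.2197, P(conservative) ≈ 0.6751

0.1052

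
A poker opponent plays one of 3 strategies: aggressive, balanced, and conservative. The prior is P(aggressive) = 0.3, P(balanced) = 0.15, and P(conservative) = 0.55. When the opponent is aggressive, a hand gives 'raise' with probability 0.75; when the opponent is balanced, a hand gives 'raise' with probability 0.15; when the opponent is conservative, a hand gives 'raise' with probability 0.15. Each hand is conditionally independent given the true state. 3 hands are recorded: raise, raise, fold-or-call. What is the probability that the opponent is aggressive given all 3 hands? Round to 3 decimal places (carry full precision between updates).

0.759

Each posterior becomes the prior for the next update.
After 'raise': normaliser = 0.75·0.3000 + 0.15·0.1500 + 0.15·0.5500; P(aggressive) ≈ 0.6818, P(balanced) ≈ 0.0682, P(conservative) ≈ 0.2500
After 'raise': normaliser = 0.75·0.6818 + 0.15·0.0682 + 0.15·0.2500; P(aggressive) ≈ 0.9146, P(balanced) ≈ 0.0183, P(conservative) ≈ 0.0671
After 'fold-or-call': normaliser = 0.25·0.9146 + 0.85·0.0183 + 0.85·0.0671; P(aggressive) ≈ 0.7591, P(balanced) ≈ 0.0516, P(conservative) ≈ 0.1893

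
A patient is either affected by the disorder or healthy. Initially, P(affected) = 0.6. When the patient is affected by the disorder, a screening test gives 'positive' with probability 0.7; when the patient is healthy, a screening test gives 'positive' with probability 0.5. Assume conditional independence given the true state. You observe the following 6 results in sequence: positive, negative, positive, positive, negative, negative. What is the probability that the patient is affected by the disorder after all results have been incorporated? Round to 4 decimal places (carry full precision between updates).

After 'positive': P(affected) = 0.7·0.6000 / (0.7·0.6000 + 0.5·0.4000) ≈ 0.6774
After 'negative': P(affected) = 0.3·0.6774 / (0.3·0.6774 + 0.5·0.3226) ≈ 0.5575
After 'positive': P(affected) = 0.7·0.5575 / (0.7·0.5575 + 0.5·0.4425) ≈ 0.6382
After 'positive': P(affected) = 0.7·0.6382 / (0.7·0.6382 + 0.5·0.3618) ≈ 0.7118
After 'negative': P(affected) = 0.3·0.7118 / (0.3·0.7118 + 0.5·0.2882) ≈ 0.5971
After 'negative': P(affected) = 0.3·0.5971 / (0.3·0.5971 + 0.5·0.4029) ≈ 0.4706

0.4706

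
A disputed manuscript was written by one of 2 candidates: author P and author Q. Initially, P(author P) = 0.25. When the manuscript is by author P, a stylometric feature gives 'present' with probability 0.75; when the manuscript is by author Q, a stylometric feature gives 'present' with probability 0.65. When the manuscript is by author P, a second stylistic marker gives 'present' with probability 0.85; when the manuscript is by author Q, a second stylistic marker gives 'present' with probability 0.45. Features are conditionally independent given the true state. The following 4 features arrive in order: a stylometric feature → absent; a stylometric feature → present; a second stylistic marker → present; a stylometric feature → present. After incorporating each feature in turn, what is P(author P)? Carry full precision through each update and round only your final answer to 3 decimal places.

0.375

After a stylometric feature='absent': P(author P) = 0.25·0.2500 / (0.25·0.2500 + 0.35·0.7500) ≈ 0.1923
After a stylometric feature='present': P(author P) = 0.75·0.1923 / (0.75·0.1923 + 0.65·0.8077) ≈ 0.2155
After a second stylistic marker='present': P(author P) = 0.85·0.2155 / (0.85·0.2155 + 0.45·0.7845) ≈ 0.3416
After a stylometric feature='present': P(author P) = 0.75·0.3416 / (0.75·0.3416 + 0.65·0.6584) ≈ 0.3745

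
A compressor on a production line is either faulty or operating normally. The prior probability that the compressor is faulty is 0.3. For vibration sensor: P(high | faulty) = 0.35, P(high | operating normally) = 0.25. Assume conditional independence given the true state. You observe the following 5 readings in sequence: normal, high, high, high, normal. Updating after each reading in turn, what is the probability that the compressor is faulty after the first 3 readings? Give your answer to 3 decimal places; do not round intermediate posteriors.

0.421

After 'normal': P(faulty) = 0.65·0.3000 / (0.65·0.3000 + 0.75·0.7000) ≈ 0.2708
After 'high': P(faulty) = 0.35·0.2708 / (0.35·0.2708 + 0.25·0.7292) ≈ 0.3421
After 'high': P(faulty) = 0.35·0.3421 / (0.35·0.3421 + 0.25·0.6579) ≈ 0.4213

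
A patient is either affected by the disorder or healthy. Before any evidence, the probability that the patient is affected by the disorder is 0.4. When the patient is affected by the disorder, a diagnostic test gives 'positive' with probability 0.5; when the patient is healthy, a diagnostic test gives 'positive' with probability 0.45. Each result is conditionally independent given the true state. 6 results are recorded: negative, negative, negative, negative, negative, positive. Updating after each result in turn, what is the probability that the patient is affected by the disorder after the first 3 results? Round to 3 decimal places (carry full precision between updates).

After 'negative': P(affected) = 0.5·0.4000 / (0.5·0.4000 + 0.55·0.6000) ≈ 0.3774
After 'negative': P(affected) = 0.5·0.3774 / (0.5·0.3774 + 0.55·0.6226) ≈ 0.3552
After 'negative': P(affected) = 0.5·0.3552 / (0.5·0.3552 + 0.55·0.6448) ≈ 0.3337

0.334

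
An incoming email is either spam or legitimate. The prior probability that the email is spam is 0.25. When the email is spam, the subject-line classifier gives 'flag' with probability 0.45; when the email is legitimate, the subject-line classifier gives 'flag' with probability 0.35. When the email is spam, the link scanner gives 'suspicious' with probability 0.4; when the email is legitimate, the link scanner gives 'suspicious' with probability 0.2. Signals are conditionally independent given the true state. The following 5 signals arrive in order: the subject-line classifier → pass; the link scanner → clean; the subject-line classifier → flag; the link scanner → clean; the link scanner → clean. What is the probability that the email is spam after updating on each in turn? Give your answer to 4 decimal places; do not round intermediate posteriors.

Apply Bayes' rule sequentially, carrying P(spam) forward.
After the subject-line classifier='pass': P(spam) = 0.55·0.2500 / (0.55·0.2500 + 0.65·0.7500) ≈ 0.2200
After the link scanner='clean': P(spam) = 0.6·0.2200 / (0.6·0.2200 + 0.8·0.7800) ≈ 0.1746
After the subject-line classifier='flag': P(spam) = 0.45·0.1746 / (0.45·0.1746 + 0.35·0.8254) ≈ 0.2138
After the link scanner='clean': P(spam) = 0.6·0.2138 / (0.6·0.2138 + 0.8·0.7862) ≈ 0.1694
After the link scanner='clean': P(spam) = 0.6·0.1694 / (0.6·0.1694 + 0.8·0.8306) ≈ 0.1327

0.1327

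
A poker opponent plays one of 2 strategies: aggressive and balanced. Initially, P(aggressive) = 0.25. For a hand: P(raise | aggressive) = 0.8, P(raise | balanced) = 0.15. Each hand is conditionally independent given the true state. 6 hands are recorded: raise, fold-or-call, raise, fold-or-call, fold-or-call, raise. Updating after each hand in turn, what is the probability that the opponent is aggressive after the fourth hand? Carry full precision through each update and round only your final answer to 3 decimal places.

0.344

Apply Bayes' rule sequentially, carrying P(aggressive) forward.
After 'raise': P(aggressive) = 0.8·0.2500 / (0.8·0.2500 + 0.15·0.7500) ≈ 0.6400
After 'fold-or-call': P(aggressive) = 0.2·0.6400 / (0.2·0.6400 + 0.85·0.3600) ≈ 0.2949
After 'raise': P(aggressive) = 0.8·0.2949 / (0.8·0.2949 + 0.15·0.7051) ≈ 0.6905
After 'fold-or-call': P(aggressive) = 0.2·0.6905 / (0.2·0.6905 + 0.85·0.3095) ≈ 0.3442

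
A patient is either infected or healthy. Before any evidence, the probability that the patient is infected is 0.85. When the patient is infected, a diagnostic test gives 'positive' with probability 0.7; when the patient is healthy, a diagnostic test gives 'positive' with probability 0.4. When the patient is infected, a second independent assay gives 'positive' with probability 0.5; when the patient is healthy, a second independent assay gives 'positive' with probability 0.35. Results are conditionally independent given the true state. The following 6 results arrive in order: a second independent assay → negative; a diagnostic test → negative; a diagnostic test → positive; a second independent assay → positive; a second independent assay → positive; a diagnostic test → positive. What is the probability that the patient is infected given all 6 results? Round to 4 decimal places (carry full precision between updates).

0.9316

After a second independent assay='negative': P(infected) = 0.5·0.8500 / (0.5·0.8500 + 0.65·0.1500) ≈ 0.8134
After a diagnostic test='negative': P(infected) = 0.3·0.8134 / (0.3·0.8134 + 0.6·0.1866) ≈ 0.6855
After a diagnostic test='positive': P(infected) = 0.7·0.6855 / (0.7·0.6855 + 0.4·0.3145) ≈ 0.7923
After a second independent assay='positive': P(infected) = 0.5·0.7923 / (0.5·0.7923 + 0.35·0.2077) ≈ 0.8449
After a second independent assay='positive': P(infected) = 0.5·0.8449 / (0.5·0.8449 + 0.35·0.1551) ≈ 0.8862
After a diagnostic test='positive': P(infected) = 0.7·0.8862 / (0.7·0.8862 + 0.4·0.1138) ≈ 0.9316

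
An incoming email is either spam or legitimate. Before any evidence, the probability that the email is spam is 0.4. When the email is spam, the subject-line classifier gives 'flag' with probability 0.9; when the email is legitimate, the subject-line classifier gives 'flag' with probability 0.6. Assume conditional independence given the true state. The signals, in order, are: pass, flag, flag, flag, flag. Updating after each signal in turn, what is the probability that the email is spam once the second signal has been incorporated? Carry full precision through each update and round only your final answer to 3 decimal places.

After 'pass': P(spam) = 0.1·0.4000 / (0.1·0.4000 + 0.4·0.6000) ≈ 0.1429
After 'flag': P(spam) = 0.9·0.1429 / (0.9·0.1429 + 0.6·0.8571) ≈ 0.2000

0.200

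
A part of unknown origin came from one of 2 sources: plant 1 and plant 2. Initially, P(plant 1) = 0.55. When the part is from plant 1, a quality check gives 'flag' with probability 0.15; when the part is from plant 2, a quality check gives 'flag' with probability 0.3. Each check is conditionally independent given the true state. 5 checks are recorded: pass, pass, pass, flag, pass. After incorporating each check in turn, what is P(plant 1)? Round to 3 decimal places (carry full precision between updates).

After 'pass': P(plant 1) = 0.85·0.5500 / (0.85·0.5500 + 0.7·0.4500) ≈ 0.5974
After 'pass': P(plant 1) = 0.85·0.5974 / (0.85·0.5974 + 0.7·0.4026) ≈ 0.6431
After 'pass': P(plant 1) = 0.85·0.6431 / (0.85·0.6431 + 0.7·0.3569) ≈ 0.6864
After 'flag': P(plant 1) = 0.15·0.6864 / (0.15·0.6864 + 0.3·0.3136) ≈ 0.5225
After 'pass': P(plant 1) = 0.85·0.5225 / (0.85·0.5225 + 0.7·0.4775) ≈ 0.5706

0.571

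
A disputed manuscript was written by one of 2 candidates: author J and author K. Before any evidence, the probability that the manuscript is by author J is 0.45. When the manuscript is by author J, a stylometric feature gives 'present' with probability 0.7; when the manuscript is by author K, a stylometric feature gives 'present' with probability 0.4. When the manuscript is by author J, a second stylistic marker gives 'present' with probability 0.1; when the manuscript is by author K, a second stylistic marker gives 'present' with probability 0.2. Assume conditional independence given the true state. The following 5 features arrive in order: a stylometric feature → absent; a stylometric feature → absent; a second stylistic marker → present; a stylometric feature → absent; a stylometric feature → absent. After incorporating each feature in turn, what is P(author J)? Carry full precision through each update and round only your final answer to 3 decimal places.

After a stylometric feature='absent': P(author J) = 0.3·0.4500 / (0.3·0.4500 + 0.6·0.5500) ≈ 0.2903
After a stylometric feature='absent': P(author J) = 0.3·0.2903 / (0.3·0.2903 + 0.6·0.7097) ≈ 0.1698
After a second stylistic marker='present': P(author J) = 0.1·0.1698 / (0.1·0.1698 + 0.2·0.8302) ≈ 0.0928
After a stylometric feature='absent': P(author J) = 0.3·0.0928 / (0.3·0.0928 + 0.6·0.9072) ≈ 0.0486
After a stylometric feature='absent': P(author J) = 0.3·0.0486 / (0.3·0.0486 + 0.6·0.9514) ≈ 0.0249

0.025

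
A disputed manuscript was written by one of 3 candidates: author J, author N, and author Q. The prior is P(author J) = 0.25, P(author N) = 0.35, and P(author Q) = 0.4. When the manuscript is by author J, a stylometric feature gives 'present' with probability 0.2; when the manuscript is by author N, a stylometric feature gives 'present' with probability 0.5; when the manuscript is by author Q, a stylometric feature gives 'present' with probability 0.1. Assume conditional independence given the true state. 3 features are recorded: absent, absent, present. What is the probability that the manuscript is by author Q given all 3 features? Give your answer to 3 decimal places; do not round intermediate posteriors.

After 'absent': normaliser = 0.8·0.2500 + 0.5·0.3500 + 0.9·0.4000; P(author J) ≈ 0.2721, P(author N) ≈ 0.2381, P(author Q) ≈ 0.4898
After 'absent': normaliser = 0.8·0.2721 + 0.5·0.2381 + 0.9·0.4898; P(author J) ≈ 0.2800, P(author N) ≈ 0.1531, P(author Q) ≈ 0.5669
After 'present': normaliser = 0.2·0.2800 + 0.5·0.1531 + 0.1·0.5669; P(author J) ≈ 0.2959, P(author N) ≈ 0.4045, P(author Q) ≈ 0.2996

0.300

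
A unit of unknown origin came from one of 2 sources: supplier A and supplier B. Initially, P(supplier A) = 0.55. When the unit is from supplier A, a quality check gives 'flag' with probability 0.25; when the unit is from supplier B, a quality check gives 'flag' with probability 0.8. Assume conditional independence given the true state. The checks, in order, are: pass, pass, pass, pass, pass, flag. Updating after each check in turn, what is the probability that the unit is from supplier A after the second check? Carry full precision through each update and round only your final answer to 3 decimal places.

After 'pass': P(supplier A) = 0.75·0.5500 / (0.75·0.5500 + 0.2·0.4500) ≈ 0.8209
After 'pass': P(supplier A) = 0.75·0.8209 / (0.75·0.8209 + 0.2·0.1791) ≈ 0.9450

0.945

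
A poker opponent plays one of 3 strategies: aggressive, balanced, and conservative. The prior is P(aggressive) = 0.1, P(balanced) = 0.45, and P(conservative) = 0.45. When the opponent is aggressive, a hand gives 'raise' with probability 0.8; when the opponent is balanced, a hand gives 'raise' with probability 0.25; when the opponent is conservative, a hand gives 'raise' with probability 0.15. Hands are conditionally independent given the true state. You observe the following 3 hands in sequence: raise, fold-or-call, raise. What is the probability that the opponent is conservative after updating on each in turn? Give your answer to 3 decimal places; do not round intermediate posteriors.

Each posterior becomes the prior for the next update.
After 'raise': normaliser = 0.8·0.1000 + 0.25·0.4500 + 0.15·0.4500; P(aggressive) ≈ 0.3077, P(balanced) ≈ 0.4327, P(conservative) ≈ 0.2596
After 'fold-or-call': normaliser = 0.2·0.3077 + 0.75·0.4327 + 0.85·0.2596; P(aggressive) ≈ 0.1014, P(balanced) ≈ 0.5349, P(conservative) ≈ 0.3637
After 'raise': normaliser = 0.8·0.1014 + 0.25·0.5349 + 0.15·0.3637; P(aggressive) ≈ 0.3012, P(balanced) ≈ 0.4963, P(conservative) ≈ 0.2025

0.203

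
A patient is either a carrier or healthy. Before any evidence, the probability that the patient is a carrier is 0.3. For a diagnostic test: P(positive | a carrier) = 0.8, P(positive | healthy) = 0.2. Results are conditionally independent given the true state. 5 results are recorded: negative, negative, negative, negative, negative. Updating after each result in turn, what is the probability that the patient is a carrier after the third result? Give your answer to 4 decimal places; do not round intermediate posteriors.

0.0067

After 'negative': P(carrier) = 0.2·0.3000 / (0.2·0.3000 + 0.8·0.7000) ≈ 0.0968
After 'negative': P(carrier) = 0.2·0.0968 / (0.2·0.0968 + 0.8·0.9032) ≈ 0.0261
After 'negative': P(carrier) = 0.2·0.0261 / (0.2·0.0261 + 0.8·0.9739) ≈ 0.0067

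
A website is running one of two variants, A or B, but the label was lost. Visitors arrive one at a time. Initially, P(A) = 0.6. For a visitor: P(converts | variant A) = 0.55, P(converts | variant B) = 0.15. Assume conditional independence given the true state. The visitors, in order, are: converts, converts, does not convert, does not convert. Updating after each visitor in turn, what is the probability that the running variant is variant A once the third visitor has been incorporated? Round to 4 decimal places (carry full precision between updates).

After 'converts': P(A) = 0.55·0.6000 / (0.55·0.6000 + 0.15·0.4000) ≈ 0.8462
After 'converts': P(A) = 0.55·0.8462 / (0.55·0.8462 + 0.15·0.1538) ≈ 0.9528
After 'does not convert': P(A) = 0.45·0.9528 / (0.45·0.9528 + 0.85·0.0472) ≈ 0.9144

0.9144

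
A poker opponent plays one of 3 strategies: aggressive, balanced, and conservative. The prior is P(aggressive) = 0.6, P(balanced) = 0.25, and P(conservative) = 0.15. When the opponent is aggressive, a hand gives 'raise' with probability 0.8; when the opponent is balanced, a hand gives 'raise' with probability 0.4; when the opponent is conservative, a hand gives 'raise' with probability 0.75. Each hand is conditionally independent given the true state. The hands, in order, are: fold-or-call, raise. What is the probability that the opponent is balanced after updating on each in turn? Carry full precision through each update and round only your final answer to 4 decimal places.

0.3259

After 'fold-or-call': normaliser = 0.2·0.6000 + 0.6·0.2500 + 0.25·0.1500; P(aggressive) ≈ 0.3902, P(balanced) ≈ 0.4878, P(conservative) ≈ 0.1220
After 'raise': normaliser = 0.8·0.3902 + 0.4·0.4878 + 0.75·0.1220; P(aggressive) ≈ 0.5214, P(balanced) ≈ 0.3259, P(conservative) ≈ 0.1527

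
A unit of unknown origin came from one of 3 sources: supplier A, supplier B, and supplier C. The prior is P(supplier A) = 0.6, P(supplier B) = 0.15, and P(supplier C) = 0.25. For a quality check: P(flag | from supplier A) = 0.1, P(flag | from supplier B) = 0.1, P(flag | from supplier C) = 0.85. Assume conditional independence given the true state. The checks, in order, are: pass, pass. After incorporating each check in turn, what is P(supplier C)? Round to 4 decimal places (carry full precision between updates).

After 'pass': normaliser = 0.9·0.6000 + 0.9·0.1500 + 0.15·0.2500; P(supplier A) ≈ 0.7579, P(supplier B) ≈ 0.1895, P(supplier C) ≈ 0.0526
After 'pass': normaliser = 0.9·0.7579 + 0.9·0.1895 + 0.15·0.0526; P(supplier A) ≈ 0.7927, P(supplier B) ≈ 0.1982, P(supplier C) ≈ 0.0092

0.0092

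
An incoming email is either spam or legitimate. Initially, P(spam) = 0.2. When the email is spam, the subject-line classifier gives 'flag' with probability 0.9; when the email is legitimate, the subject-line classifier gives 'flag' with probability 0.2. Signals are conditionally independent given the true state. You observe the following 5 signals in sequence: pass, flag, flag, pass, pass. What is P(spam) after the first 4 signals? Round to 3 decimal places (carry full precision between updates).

0.073

Each posterior becomes the prior for the next update.
After 'pass': P(spam) = 0.1·0.2000 / (0.1·0.2000 + 0.8·0.8000) ≈ 0.0303
After 'flag': P(spam) = 0.9·0.0303 / (0.9·0.0303 + 0.2·0.9697) ≈ 0.1233
After 'flag': P(spam) = 0.9·0.1233 / (0.9·0.1233 + 0.2·0.8767) ≈ 0.3876
After 'pass': P(spam) = 0.1·0.3876 / (0.1·0.3876 + 0.8·0.6124) ≈ 0.0733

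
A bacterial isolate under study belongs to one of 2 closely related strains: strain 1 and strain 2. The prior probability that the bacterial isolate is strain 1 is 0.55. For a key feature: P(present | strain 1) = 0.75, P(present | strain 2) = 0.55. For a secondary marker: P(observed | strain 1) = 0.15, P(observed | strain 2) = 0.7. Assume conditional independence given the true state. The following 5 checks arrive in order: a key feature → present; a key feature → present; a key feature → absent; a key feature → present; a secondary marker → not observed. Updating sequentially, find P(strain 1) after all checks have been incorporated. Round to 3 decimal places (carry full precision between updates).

0.830

After a key feature='present': P(strain 1) = 0.75·0.5500 / (0.75·0.5500 + 0.55·0.4500) ≈ 0.6250
After a key feature='present': P(strain 1) = 0.75·0.6250 / (0.75·0.6250 + 0.55·0.3750) ≈ 0.6944
After a key feature='absent': P(strain 1) = 0.25·0.6944 / (0.25·0.6944 + 0.45·0.3056) ≈ 0.5580
After a key feature='present': P(strain 1) = 0.75·0.5580 / (0.75·0.5580 + 0.55·0.4420) ≈ 0.6326
After a secondary marker='not observed': P(strain 1) = 0.85·0.6326 / (0.85·0.6326 + 0.3·0.3674) ≈ 0.8299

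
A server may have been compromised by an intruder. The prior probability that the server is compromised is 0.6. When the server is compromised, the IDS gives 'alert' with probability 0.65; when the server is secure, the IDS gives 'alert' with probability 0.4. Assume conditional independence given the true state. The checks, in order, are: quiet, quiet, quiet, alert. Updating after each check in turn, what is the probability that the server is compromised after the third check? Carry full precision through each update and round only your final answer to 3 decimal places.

0.229

After 'quiet': P(compromised) = 0.35·0.6000 / (0.35·0.6000 + 0.6·0.4000) ≈ 0.4667
After 'quiet': P(compromised) = 0.35·0.4667 / (0.35·0.4667 + 0.6·0.5333) ≈ 0.3379
After 'quiet': P(compromised) = 0.35·0.3379 / (0.35·0.3379 + 0.6·0.6621) ≈ 0.2294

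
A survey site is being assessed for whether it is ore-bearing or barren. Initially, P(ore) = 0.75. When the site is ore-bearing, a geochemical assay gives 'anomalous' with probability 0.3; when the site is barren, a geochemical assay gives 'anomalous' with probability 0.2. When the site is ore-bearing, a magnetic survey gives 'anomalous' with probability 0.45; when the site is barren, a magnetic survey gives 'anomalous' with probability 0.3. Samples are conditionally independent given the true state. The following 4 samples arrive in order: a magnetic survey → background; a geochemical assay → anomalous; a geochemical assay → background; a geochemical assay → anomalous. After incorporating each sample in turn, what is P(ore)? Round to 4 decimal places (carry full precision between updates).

0.8227

After a magnetic survey='background': P(ore) = 0.55·0.7500 / (0.55·0.7500 + 0.7·0.2500) ≈ 0.7021
After a geochemical assay='anomalous': P(ore) = 0.3·0.7021 / (0.3·0.7021 + 0.2·0.2979) ≈ 0.7795
After a geochemical assay='background': P(ore) = 0.7·0.7795 / (0.7·0.7795 + 0.8·0.2205) ≈ 0.7557
After a geochemical assay='anomalous': P(ore) = 0.3·0.7557 / (0.3·0.7557 + 0.2·0.2443) ≈ 0.8227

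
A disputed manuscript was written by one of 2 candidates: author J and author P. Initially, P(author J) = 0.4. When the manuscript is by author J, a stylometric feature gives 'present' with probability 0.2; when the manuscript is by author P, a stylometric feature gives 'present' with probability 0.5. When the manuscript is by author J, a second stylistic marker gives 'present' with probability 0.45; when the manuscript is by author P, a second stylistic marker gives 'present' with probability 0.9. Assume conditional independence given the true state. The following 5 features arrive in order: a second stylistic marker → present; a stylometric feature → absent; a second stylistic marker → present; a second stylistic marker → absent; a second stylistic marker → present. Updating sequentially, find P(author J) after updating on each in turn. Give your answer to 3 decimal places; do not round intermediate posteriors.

0.423

After a second stylistic marker='present': P(author J) = 0.45·0.4000 / (0.45·0.4000 + 0.9·0.6000) ≈ 0.2500
After a stylometric feature='absent': P(author J) = 0.8·0.2500 / (0.8·0.2500 + 0.5·0.7500) ≈ 0.3478
After a second stylistic marker='present': P(author J) = 0.45·0.3478 / (0.45·0.3478 + 0.9·0.6522) ≈ 0.2105
After a second stylistic marker='absent': P(author J) = 0.55·0.2105 / (0.55·0.2105 + 0.1·0.7895) ≈ 0.5946
After a second stylistic marker='present': P(author J) = 0.45·0.5946 / (0.45·0.5946 + 0.9·0.4054) ≈ 0.4231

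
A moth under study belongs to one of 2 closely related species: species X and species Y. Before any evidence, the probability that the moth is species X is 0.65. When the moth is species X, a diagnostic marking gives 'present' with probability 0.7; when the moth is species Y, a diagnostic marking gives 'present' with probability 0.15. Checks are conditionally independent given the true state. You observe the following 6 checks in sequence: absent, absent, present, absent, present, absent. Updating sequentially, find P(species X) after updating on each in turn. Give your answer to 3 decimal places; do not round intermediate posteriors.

0.386

Apply Bayes' rule sequentially, carrying P(species X) forward.
After 'absent': P(species X) = 0.3·0.6500 / (0.3·0.6500 + 0.85·0.3500) ≈ 0.3959
After 'absent': P(species X) = 0.3·0.3959 / (0.3·0.3959 + 0.85·0.6041) ≈ 0.1879
After 'present': P(species X) = 0.7·0.1879 / (0.7·0.1879 + 0.15·0.8121) ≈ 0.5191
After 'absent': P(species X) = 0.3·0.5191 / (0.3·0.5191 + 0.85·0.4809) ≈ 0.2759
After 'present': P(species X) = 0.7·0.2759 / (0.7·0.2759 + 0.15·0.7241) ≈ 0.6400
After 'absent': P(species X) = 0.3·0.6400 / (0.3·0.6400 + 0.85·0.3600) ≈ 0.3856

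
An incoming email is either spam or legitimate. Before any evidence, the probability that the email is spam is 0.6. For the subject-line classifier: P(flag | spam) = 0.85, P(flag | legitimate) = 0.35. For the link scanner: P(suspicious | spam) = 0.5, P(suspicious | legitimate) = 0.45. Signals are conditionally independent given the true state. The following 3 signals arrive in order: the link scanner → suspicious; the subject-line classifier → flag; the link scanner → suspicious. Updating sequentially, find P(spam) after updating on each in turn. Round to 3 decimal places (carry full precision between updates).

0.818

After the link scanner='suspicious': P(spam) = 0.5·0.6000 / (0.5·0.6000 + 0.45·0.4000) ≈ 0.6250
After the subject-line classifier='flag': P(spam) = 0.85·0.6250 / (0.85·0.6250 + 0.35·0.3750) ≈ 0.8019
After the link scanner='suspicious': P(spam) = 0.5·0.8019 / (0.5·0.8019 + 0.45·0.1981) ≈ 0.8181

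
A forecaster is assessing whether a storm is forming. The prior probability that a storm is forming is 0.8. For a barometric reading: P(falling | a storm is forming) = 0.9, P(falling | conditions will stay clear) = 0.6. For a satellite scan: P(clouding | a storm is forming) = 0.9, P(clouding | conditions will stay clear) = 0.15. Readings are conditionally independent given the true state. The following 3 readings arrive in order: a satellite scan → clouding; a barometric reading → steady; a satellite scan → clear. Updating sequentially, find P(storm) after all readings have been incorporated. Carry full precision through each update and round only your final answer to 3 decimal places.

0.414

After a satellite scan='clouding': P(storm) = 0.9·0.8000 / (0.9·0.8000 + 0.15·0.2000) ≈ 0.9600
After a barometric reading='steady': P(storm) = 0.1·0.9600 / (0.1·0.9600 + 0.4·0.0400) ≈ 0.8571
After a satellite scan='clear': P(storm) = 0.1·0.8571 / (0.1·0.8571 + 0.85·0.1429) ≈ 0.4138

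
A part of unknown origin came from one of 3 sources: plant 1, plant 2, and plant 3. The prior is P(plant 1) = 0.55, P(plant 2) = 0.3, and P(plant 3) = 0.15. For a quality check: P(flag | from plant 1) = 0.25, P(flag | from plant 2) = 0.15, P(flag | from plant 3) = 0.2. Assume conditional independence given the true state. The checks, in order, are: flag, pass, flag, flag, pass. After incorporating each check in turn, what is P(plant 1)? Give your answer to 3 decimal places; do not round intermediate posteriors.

0.763

Apply Bayes' rule sequentially, carrying P(plant 1) forward.
After 'flag': normaliser = 0.25·0.5500 + 0.15·0.3000 + 0.2·0.1500; P(plant 1) ≈ 0.6471, P(plant 2) ≈ 0.2118, P(plant 3) ≈ 0.1412
After 'pass': normaliser = 0.75·0.6471 + 0.85·0.2118 + 0.8·0.1412; P(plant 1) ≈ 0.6236, P(plant 2) ≈ 0.2313, P(plant 3) ≈ 0.1451
After 'flag': normaliser = 0.25·0.6236 + 0.15·0.2313 + 0.2·0.1451; P(plant 1) ≈ 0.7099, P(plant 2) ≈ 0.1580, P(plant 3) ≈ 0.1322
After 'flag': normaliser = 0.25·0.7099 + 0.15·0.1580 + 0.2·0.1322; P(plant 1) ≈ 0.7797, P(plant 2) ≈ 0.1041, P(plant 3) ≈ 0.1161
After 'pass': normaliser = 0.75·0.7797 + 0.85·0.1041 + 0.8·0.1161; P(plant 1) ≈ 0.7632, P(plant 2) ≈ 0.1155, P(plant 3) ≈ 0.1213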